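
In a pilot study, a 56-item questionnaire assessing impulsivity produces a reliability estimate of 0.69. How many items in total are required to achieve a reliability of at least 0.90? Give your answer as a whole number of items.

227

n = 0.90 × (1 − 0.69) / [ 0.69 × (1 − 0.90) ]
n = 0.2790 / 0.0690 ≈ 4.0435
So the test needs 4.0435 × 56 ≈ 226.44 items; rounding up, 227.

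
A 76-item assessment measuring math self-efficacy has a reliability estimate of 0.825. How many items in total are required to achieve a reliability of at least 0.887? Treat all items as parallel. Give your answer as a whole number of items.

Spearman-Brown solved for the length factor n:
n = r*(1 − r) / [ r (1 − r*) ]
n = [0.887 × 0.175] / [0.825 × 0.113]
  = 0.155225 / 0.093225 = 1.6651
1.6651 × 76 = 126.55 → 127 items

127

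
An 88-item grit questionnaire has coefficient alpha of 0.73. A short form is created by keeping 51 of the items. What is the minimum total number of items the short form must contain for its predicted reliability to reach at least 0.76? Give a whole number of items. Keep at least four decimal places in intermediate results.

First, r for the 51-item form: n = 51/88 = 0.5795, so r_51 = 0.5795·0.73/(1 + (0.5795 − 1)·0.73) = 0.6104
Length factor from the short form to reach 0.76: n' = 0.76(1 − 0.6104) / [0.6104(1 − 0.76)] ≈ 2.0212
Total items = 2.0212 × 51 = 103.08, rounded up to 104.

104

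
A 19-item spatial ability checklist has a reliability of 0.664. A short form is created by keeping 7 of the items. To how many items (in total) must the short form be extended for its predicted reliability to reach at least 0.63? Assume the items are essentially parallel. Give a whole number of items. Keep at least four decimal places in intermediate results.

Short-form reliability: n = 7/19 = 0.3684; r_7 = n·r/(1+(n−1)r) ≈ 0.4213
Then solve for n' with r_old = 0.4213, r_target = 0.63: n' = 0.63(1 − 0.4213)/[0.4213(1 − 0.63)] = 2.3388
Items = 2.3388 × 7 ≈ 16.37 → 17

17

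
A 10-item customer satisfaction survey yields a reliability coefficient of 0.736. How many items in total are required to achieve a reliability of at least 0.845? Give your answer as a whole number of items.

20

n = [0.845 × 0.264] / [0.736 × 0.155]
  = 0.223080 / 0.114080 = 1.9555
So the test needs 1.9555 × 10 ≈ 19.55 items; rounding up, 20.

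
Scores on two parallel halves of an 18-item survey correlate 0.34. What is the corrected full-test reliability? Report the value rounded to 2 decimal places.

0.51

r_full = 2r_hh / (1 + r_hh) = 2 × 0.34 / (1 + 0.34)
r_full = 0.6800 / 1.3400 ≈ 0.5075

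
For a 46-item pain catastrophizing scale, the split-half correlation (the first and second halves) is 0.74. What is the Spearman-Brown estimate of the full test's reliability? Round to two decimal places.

0.85

Each half is half the length of the full test, so the full test is n = 2 times a half.
r_full = 2r_hh / (1 + r_hh) = 2 × 0.74 / (1 + 0.74)
r_full = 1.4800 / 1.7400 ≈ 0.8506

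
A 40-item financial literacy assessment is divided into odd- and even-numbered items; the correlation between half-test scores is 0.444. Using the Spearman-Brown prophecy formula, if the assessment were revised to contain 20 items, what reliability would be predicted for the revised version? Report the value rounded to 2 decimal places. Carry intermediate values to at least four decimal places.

0.44

Full-test reliability from the split-half r: r_full = 2(0.444)/(1 + 0.444) = 0.6150
Then adjust to 20 items: n = 20/40 = 0.5000
r_new = n·r_full / (1 + (n − 1)·r_full) = 0.3075 / 0.6925 ≈ 0.4440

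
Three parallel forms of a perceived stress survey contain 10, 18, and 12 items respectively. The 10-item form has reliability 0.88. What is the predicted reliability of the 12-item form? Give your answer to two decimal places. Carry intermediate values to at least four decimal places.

0.90

The 18-item form is not needed; work directly from the 10-item form with n = 12/10 = 1.2000.
r_{12} = n·r / (1 + (n − 1)·r) = 1.0560 / 1.1760 ≈ 0.8980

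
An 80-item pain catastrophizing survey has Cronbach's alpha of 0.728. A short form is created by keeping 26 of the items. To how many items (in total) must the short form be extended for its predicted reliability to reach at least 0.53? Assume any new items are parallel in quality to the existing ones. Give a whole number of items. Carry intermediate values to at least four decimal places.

First, r for the 26-item form: n = 26/80 = 0.3250, so r_26 = 0.3250·0.728/(1 + (0.3250 − 1)·0.728) = 0.4652
Then solve for n' with r_old = 0.4652, r_target = 0.53: n' = 0.53(1 − 0.4652)/[0.4652(1 − 0.53)] = 1.2964
Total items = 1.2964 × 26 = 33.71, rounded up to 34.

34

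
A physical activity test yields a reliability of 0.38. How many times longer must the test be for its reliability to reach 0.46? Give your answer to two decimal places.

Invert Spearman-Brown to solve for n:
n = r*(1 − r) / [ r (1 − r*) ]
n = [0.46 × 0.62] / [0.38 × 0.54]
  = 0.2852 / 0.2052 = 1.3899

1.39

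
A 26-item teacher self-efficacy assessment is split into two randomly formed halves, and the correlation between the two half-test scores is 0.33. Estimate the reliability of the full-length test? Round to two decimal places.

0.50

Apply the Spearman-Brown correction with n = 2:
r_full = 2(0.33) / (1 + 0.33)
       = 0.6600 / 1.3300 = 0.4962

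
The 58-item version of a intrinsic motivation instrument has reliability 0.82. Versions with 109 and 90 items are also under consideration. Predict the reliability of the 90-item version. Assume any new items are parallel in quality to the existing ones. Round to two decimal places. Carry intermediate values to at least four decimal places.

The 109-item form is not needed; work directly from the 58-item form with n = 90/58 = 1.5517.
r_{90} = n·r / (1 + (n − 1)·r) = 1.2724 / 1.4524 ≈ 0.8761

0.88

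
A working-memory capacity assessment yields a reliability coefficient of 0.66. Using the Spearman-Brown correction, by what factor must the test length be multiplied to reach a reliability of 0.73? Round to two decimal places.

1.39

n = 0.73 × (1 − 0.66) / [ 0.66 × (1 − 0.73) ]
  = 0.2482 / 0.1782 = 1.3928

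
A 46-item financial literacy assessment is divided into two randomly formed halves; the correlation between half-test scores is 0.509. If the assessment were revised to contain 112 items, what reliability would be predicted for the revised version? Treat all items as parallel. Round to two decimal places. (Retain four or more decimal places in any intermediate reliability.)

Spearman-Brown correction (n = 2): r_full = 2·0.509/(1 + 0.509) = 0.6746
Length factor from 46 to 112 items: n = 112/46 = 2.4348
r_new = n·r_full / (1 + (n − 1)·r_full) = 1.6425 / 1.9679 ≈ 0.8346

0.83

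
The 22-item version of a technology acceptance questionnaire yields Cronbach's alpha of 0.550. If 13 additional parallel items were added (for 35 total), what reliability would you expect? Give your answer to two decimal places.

The new length is 35/22 = 1.5909 times the old.
r_new = 1.5909·0.550 / [1 + (1.5909 − 1)·0.550]
r_new = 0.8750 / 1.3250 ≈ 0.6604

0.66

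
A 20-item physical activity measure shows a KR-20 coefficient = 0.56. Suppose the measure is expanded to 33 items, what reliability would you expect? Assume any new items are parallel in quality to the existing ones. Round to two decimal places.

n = 33/20 = 1.65
r_new = 1.65·0.56 / [1 + (1.65 − 1)·0.56]
r_new = 0.9240 / 1.3640 ≈ 0.6774

0.68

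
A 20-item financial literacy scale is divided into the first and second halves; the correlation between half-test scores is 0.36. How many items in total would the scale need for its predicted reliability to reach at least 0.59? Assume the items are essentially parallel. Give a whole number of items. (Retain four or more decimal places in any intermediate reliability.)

Corrected full-test reliability: r_full = 2 × 0.36 / (1 + 0.36) ≈ 0.5294
n = r_tgt(1 − r_full) / [r_full(1 − r_tgt)] = 0.59 × 0.4706 / (0.5294 × 0.41) ≈ 1.2792
Required items = 1.2792 × 20 = 25.58, so 26 items.

26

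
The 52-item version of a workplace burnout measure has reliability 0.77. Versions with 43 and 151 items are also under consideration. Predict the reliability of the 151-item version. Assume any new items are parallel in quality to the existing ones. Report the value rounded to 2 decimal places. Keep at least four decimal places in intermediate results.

The 43-item form is not needed; work directly from the 52-item form with n = 151/52 = 2.9038.
r_{151} = n·r / (1 + (n − 1)·r) = 2.2359 / 2.4659 ≈ 0.9067

0.91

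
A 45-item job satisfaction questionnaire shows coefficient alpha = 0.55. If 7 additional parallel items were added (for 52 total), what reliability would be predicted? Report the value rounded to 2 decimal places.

0.59

The new length is 52/45 = 1.1556 times the old.
r_new = (1.1556 × 0.55) / (1 + (1.1556 − 1) × 0.55)
     = 0.6356 / 1.0856 = 0.5855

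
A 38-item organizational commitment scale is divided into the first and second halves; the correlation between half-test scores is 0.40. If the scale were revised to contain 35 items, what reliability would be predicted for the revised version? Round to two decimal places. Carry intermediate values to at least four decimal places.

0.55

First correct the split-half correlation to full-test reliability: r_full = 2 × 0.40 / (1 + 0.40) ≈ 0.5714
Length factor from 38 to 35 items: n = 35/38 = 0.9211
r_new = n·r_full / (1 + (n − 1)·r_full) = 0.5263 / 0.9549 ≈ 0.5512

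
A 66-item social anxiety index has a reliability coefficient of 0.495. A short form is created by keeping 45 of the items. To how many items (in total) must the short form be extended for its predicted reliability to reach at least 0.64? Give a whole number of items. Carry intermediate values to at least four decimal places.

Short-form reliability: n = 45/66 = 0.6818; r_45 = n·r/(1+(n−1)r) ≈ 0.4006
Length factor from the short form to reach 0.64: n' = 0.64(1 − 0.4006) / [0.4006(1 − 0.64)] ≈ 2.6600
Total items = 2.6600 × 45 = 119.70, rounded up to 120.

120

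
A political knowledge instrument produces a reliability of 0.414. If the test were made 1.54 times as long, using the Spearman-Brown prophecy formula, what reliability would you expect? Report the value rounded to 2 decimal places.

0.52

Spearman-Brown: r_new = n·r / (1 + (n − 1)·r)
r_new = 1.54·0.414 / [1 + (1.54 − 1)·0.414]
     = 0.6376 / 1.2236 = 0.5211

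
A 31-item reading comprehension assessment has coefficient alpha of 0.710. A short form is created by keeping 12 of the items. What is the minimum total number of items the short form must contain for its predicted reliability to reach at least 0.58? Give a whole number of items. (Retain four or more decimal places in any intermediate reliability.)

Short-form reliability: n = 12/31 = 0.3871; r_12 = n·r/(1+(n−1)r) ≈ 0.4866
Length factor from the short form to reach 0.58: n' = 0.58(1 − 0.4866) / [0.4866(1 − 0.58)] ≈ 1.4570
Items = 1.4570 × 12 ≈ 17.48 → 18

18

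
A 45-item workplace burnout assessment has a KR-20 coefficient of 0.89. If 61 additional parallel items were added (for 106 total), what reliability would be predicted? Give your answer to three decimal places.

0.950

Length ratio n = 106/45 = 2.3556
Spearman-Brown: r_new = n·r / (1 + (n − 1)·r)
r_new = 2.3556·0.89 / [1 + (2.3556 − 1)·0.89]
r_new = 2.0965 / 2.2065 ≈ 0.9501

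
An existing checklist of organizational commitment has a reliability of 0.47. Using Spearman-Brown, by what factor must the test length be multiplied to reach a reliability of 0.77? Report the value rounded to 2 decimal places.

Rearranging the Spearman-Brown formula for n,
n = r_target (1 − r_old) / [ r_old (1 − r_target) ]
n = 0.77 × (1 − 0.47) / [ 0.47 × (1 − 0.77) ]
n = 0.4081 / 0.1081 ≈ 3.7752

3.78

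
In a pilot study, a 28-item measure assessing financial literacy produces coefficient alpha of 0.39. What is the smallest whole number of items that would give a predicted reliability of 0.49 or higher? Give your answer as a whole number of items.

43

Spearman-Brown solved for the length factor n:
n = r_target (1 − r_old) / [ r_old (1 − r_target) ]
n = [0.49 × 0.61] / [0.39 × 0.51]
n = 0.2989 / 0.1989 ≈ 1.5028
Items needed = n × 28 = 1.5028 × 28 ≈ 42.08 → round up to 43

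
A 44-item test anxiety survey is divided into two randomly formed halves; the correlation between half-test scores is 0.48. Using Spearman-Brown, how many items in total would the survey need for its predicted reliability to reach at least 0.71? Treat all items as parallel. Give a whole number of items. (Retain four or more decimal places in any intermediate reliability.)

59

r_full = 2(0.48)/(1 + 0.48) = 0.6486
Solve Spearman-Brown for n: n = 0.71(1 − 0.6486) / [0.6486(1 − 0.71)] = 1.3264
Items = 1.3264 × 44 ≈ 58.36 → 59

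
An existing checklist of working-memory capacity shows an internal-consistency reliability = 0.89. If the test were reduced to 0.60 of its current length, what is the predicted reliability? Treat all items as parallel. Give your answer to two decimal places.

Apply the Spearman-Brown prophecy formula, r' = nr / [1 + (n − 1)r]:
r_new = (0.6 × 0.89) / (1 + (0.6 − 1) × 0.89)
     = 0.5340 / 0.6440 = 0.8292

0.83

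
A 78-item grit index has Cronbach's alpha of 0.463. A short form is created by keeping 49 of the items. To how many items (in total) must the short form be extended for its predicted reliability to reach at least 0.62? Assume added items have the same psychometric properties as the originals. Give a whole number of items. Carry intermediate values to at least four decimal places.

148

Short-form reliability: n = 49/78 = 0.6282; r_49 = n·r/(1+(n−1)r) ≈ 0.3513
Length factor from the short form to reach 0.62: n' = 0.62(1 − 0.3513) / [0.3513(1 − 0.62)] ≈ 3.0128
Total items = 3.0128 × 49 = 147.63, rounded up to 148.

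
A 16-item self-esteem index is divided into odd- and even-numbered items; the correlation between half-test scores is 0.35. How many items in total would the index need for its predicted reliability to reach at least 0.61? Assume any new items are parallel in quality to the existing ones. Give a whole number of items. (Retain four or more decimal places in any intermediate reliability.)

24

Corrected full-test reliability: r_full = 2 × 0.35 / (1 + 0.35) ≈ 0.5185
n = r_tgt(1 − r_full) / [r_full(1 − r_tgt)] = 0.61 × 0.4815 / (0.5185 × 0.39) ≈ 1.4525
Items = 1.4525 × 16 ≈ 23.24 → 24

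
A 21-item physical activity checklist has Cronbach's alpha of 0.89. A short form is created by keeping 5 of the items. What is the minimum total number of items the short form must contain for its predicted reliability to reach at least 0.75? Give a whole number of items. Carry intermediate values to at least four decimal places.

8

Short-form reliability: n = 5/21 = 0.2381; r_5 = n·r/(1+(n−1)r) ≈ 0.6583
Then solve for n' with r_old = 0.6583, r_target = 0.75: n' = 0.75(1 − 0.6583)/[0.6583(1 − 0.75)] = 1.5572
Total items = 1.5572 × 5 = 7.79, rounded up to 8.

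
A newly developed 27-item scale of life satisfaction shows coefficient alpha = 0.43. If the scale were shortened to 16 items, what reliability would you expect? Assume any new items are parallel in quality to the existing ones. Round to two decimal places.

n = 16/27 = 0.5926
Apply the Spearman-Brown prophecy formula, r' = nr / [1 + (n − 1)r]:
r_new = (0.5926 × 0.43) / (1 + (0.5926 − 1) × 0.43)
     = 0.2548 / 0.8248 = 0.3089

0.31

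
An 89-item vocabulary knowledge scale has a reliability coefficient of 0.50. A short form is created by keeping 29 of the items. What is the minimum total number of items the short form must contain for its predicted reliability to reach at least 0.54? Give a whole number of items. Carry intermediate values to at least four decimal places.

105

Short-form reliability: n = 29/89 = 0.3258; r_29 = n·r/(1+(n−1)r) ≈ 0.2457
Then solve for n' with r_old = 0.2457, r_target = 0.54: n' = 0.54(1 − 0.2457)/[0.2457(1 − 0.54)] = 3.6039
Total items = 3.6039 × 29 = 104.51, rounded up to 105.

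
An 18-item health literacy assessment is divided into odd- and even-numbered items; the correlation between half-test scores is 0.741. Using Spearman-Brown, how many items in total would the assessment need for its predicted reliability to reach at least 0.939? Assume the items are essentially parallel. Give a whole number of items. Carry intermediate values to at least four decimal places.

49

r_full = 2(0.741)/(1 + 0.741) = 0.8512
n = r_tgt(1 − r_full) / [r_full(1 − r_tgt)] = 0.939 × 0.1488 / (0.8512 × 0.061) ≈ 2.6910
Required items = 2.6910 × 18 = 48.44, so 49 items.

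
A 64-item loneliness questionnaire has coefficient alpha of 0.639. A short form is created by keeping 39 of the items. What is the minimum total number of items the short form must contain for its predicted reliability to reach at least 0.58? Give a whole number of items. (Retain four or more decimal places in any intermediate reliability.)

Short-form reliability: n = 39/64 = 0.6094; r_39 = n·r/(1+(n−1)r) ≈ 0.5189
Length factor from the short form to reach 0.58: n' = 0.58(1 − 0.5189) / [0.5189(1 − 0.58)] ≈ 1.2804
Total items = 1.2804 × 39 = 49.94, rounded up to 50.

50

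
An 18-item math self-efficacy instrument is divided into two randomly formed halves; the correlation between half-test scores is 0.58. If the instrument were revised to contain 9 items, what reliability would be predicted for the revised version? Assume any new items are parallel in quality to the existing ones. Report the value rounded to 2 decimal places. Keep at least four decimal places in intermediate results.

0.58

Full-test reliability from the split-half r: r_full = 2(0.58)/(1 + 0.58) = 0.7342
Length factor from 18 to 9 items: n = 9/18 = 0.5000
r_new = n·r_full / (1 + (n − 1)·r_full) = 0.3671 / 0.6329 ≈ 0.5800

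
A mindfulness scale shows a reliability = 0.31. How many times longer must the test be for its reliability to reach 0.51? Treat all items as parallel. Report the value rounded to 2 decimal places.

Spearman-Brown solved for the length factor n:
n = r_target (1 − r_old) / [ r_old (1 − r_target) ]
n = [0.51 × 0.69] / [0.31 × 0.49]
  = 0.3519 / 0.1519 = 2.3167

2.32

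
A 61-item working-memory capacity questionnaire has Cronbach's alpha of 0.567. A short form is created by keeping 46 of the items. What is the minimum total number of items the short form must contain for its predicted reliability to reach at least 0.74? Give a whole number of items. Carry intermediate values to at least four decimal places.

Short-form reliability: n = 46/61 = 0.7541; r_46 = n·r/(1+(n−1)r) ≈ 0.4968
Length factor from the short form to reach 0.74: n' = 0.74(1 − 0.4968) / [0.4968(1 − 0.74)] ≈ 2.8828
Total items = 2.8828 × 46 = 132.61, rounded up to 133.

133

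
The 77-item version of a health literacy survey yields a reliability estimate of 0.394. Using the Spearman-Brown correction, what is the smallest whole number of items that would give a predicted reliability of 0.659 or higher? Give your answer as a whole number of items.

229

Spearman-Brown solved for the length factor n:
n = r_target (1 − r_old) / [ r_old (1 − r_target) ]
n = 0.659 × (1 − 0.394) / [ 0.394 × (1 − 0.659) ]
  = 0.399354 / 0.134354 = 2.9724
So the test needs 2.9724 × 77 ≈ 228.87 items; rounding up, 229.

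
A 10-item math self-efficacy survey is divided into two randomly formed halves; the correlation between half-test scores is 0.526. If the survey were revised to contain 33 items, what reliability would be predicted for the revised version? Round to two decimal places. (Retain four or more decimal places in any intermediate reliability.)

First correct the split-half correlation to full-test reliability: r_full = 2 × 0.526 / (1 + 0.526) ≈ 0.6894
Length factor from 10 to 33 items: n = 33/10 = 3.3000
r_new = n·r_full / (1 + (n − 1)·r_full) = 2.2750 / 2.5856 ≈ 0.8799

0.88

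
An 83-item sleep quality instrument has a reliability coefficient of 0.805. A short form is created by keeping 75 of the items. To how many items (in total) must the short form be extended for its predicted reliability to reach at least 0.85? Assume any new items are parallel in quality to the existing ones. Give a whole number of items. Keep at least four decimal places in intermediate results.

114

Short-form reliability: n = 75/83 = 0.9036; r_75 = n·r/(1+(n−1)r) ≈ 0.7886
Then solve for n' with r_old = 0.7886, r_target = 0.85: n' = 0.85(1 − 0.7886)/[0.7886(1 − 0.85)] = 1.5191
Total items = 1.5191 × 75 = 113.93, rounded up to 114.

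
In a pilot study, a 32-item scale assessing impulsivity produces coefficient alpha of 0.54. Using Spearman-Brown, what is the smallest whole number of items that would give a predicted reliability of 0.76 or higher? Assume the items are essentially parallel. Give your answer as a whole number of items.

Rearranging the Spearman-Brown formula for n,
n = r_target (1 − r_old) / [ r_old (1 − r_target) ]
n = 0.76(1 − 0.54) / [0.54(1 − 0.76)]
n = 0.3496 / 0.1296 ≈ 2.6975
2.6975 × 32 = 86.32 → 87 items

87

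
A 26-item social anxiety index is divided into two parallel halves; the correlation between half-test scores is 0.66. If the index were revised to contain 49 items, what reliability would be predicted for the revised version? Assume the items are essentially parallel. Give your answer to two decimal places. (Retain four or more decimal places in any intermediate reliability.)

0.88

Spearman-Brown correction (n = 2): r_full = 2·0.66/(1 + 0.66) = 0.7952
Then adjust to 49 items: n = 49/26 = 1.8846
r_new = n·r_full / (1 + (n − 1)·r_full) = 1.4986 / 1.7034 ≈ 0.8798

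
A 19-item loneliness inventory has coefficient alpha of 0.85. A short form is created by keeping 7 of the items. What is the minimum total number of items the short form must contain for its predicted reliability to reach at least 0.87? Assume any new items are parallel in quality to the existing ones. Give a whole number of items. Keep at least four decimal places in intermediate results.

Short-form reliability: n = 7/19 = 0.3684; r_7 = n·r/(1+(n−1)r) ≈ 0.6761
Length factor from the short form to reach 0.87: n' = 0.87(1 − 0.6761) / [0.6761(1 − 0.87)] ≈ 3.2061
Items = 3.2061 × 7 ≈ 22.44 → 23

23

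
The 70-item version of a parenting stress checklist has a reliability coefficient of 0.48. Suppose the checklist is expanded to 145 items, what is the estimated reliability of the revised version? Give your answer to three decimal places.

The new length is 145/70 = 2.0714 times the old.
Spearman-Brown: r_new = n·r / (1 + (n − 1)·r)
r_new = (2.0714 × 0.48) / (1 + (2.0714 − 1) × 0.48)
     = 0.9943 / 1.5143 = 0.6566

0.657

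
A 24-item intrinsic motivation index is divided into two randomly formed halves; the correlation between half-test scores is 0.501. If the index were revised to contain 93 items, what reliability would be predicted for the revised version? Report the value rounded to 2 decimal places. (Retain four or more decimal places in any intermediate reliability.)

0.89

Full-test reliability from the split-half r: r_full = 2(0.501)/(1 + 0.501) = 0.6676
Then adjust to 93 items: n = 93/24 = 3.8750
r_new = n·r_full / (1 + (n − 1)·r_full) = 2.5869 / 2.9193 ≈ 0.8861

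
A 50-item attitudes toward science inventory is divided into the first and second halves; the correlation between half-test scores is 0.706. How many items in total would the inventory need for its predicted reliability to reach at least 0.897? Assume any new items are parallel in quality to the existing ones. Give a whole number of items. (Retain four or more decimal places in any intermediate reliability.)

r_full = 2(0.706)/(1 + 0.706) = 0.8277
Solve Spearman-Brown for n: n = 0.897(1 − 0.8277) / [0.8277(1 − 0.897)] = 1.8129
Required items = 1.8129 × 50 = 90.64, so 91 items.

91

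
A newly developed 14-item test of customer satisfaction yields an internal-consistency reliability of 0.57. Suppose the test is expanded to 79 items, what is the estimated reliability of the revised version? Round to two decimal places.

0.88

Length ratio n = 79/14 = 5.6429
r_new = (5.6429 × 0.57) / (1 + (5.6429 − 1) × 0.57)
     = 3.2165 / 3.6465 = 0.8821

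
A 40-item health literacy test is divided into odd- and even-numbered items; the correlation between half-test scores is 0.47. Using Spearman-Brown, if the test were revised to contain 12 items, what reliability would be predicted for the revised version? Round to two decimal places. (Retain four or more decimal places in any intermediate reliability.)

0.35

Spearman-Brown correction (n = 2): r_full = 2·0.47/(1 + 0.47) = 0.6395
Then adjust to 12 items: n = 12/40 = 0.3000
r_new = n·r_full / (1 + (n − 1)·r_full) = 0.1918 / 0.5524 ≈ 0.3472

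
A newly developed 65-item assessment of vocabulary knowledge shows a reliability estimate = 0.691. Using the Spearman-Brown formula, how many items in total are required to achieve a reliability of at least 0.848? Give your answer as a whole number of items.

163

Invert Spearman-Brown to solve for n:
n = r_target (1 − r_old) / [ r_old (1 − r_target) ]
n = 0.848 × (1 − 0.691) / [ 0.691 × (1 − 0.848) ]
  = 0.262032 / 0.105032 = 2.4948
Items needed = n × 65 = 2.4948 × 65 ≈ 162.16 → round up to 163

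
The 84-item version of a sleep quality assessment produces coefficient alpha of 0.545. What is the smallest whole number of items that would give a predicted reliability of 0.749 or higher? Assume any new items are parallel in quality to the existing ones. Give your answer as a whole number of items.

210

n = 0.749 × (1 − 0.545) / [ 0.545 × (1 − 0.749) ]
n = 0.340795 / 0.136795 ≈ 2.4913
2.4913 × 84 = 209.27 → 210 items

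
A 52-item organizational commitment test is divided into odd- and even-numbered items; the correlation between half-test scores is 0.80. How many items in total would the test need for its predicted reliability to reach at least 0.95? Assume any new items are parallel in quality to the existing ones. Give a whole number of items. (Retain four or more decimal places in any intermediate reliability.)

Corrected full-test reliability: r_full = 2 × 0.80 / (1 + 0.80) ≈ 0.8889
n = r_tgt(1 − r_full) / [r_full(1 − r_tgt)] = 0.95 × 0.1111 / (0.8889 × 0.05) ≈ 2.3747
Items = 2.3747 × 52 ≈ 123.48 → 124

124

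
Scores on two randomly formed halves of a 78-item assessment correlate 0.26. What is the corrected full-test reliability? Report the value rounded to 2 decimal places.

Each half is half the length of the full test, so the full test is n = 2 times a half.
r_full = 2(0.26) / (1 + 0.26)
r_full = 0.5200 / 1.2600 ≈ 0.4127

0.41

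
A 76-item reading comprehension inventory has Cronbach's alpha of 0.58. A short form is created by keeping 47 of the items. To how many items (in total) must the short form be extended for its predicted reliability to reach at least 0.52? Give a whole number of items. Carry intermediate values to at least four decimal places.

60

Short-form reliability: n = 47/76 = 0.6184; r_47 = n·r/(1+(n−1)r) ≈ 0.4606
Length factor from the short form to reach 0.52: n' = 0.52(1 − 0.4606) / [0.4606(1 − 0.52)] ≈ 1.2687
Total items = 1.2687 × 47 = 59.63, rounded up to 60.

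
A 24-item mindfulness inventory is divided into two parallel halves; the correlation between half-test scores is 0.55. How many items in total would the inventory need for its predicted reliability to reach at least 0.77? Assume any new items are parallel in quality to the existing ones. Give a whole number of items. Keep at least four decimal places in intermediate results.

33

Corrected full-test reliability: r_full = 2 × 0.55 / (1 + 0.55) ≈ 0.7097
Solve Spearman-Brown for n: n = 0.77(1 − 0.7097) / [0.7097(1 − 0.77)] = 1.3694
Items = 1.3694 × 24 ≈ 32.87 → 33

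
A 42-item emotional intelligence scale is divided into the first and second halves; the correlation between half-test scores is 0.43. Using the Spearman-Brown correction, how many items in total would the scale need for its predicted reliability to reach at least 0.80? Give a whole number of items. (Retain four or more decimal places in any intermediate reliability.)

112

Corrected full-test reliability: r_full = 2 × 0.43 / (1 + 0.43) ≈ 0.6014
Solve Spearman-Brown for n: n = 0.80(1 − 0.6014) / [0.6014(1 − 0.80)] = 2.6511
Required items = 2.6511 × 42 = 111.35, so 112 items.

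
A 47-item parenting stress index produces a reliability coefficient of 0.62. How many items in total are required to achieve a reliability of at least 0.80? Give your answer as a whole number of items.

116

Invert Spearman-Brown to solve for n:
n = r*(1 − r) / [ r (1 − r*) ]
n = 0.80 × (1 − 0.62) / [ 0.62 × (1 − 0.80) ]
n = 0.3040 / 0.1240 ≈ 2.4516
2.4516 × 47 = 115.23 → 116 items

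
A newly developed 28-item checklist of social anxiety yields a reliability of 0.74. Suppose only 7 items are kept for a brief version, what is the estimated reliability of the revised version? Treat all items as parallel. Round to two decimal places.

0.42

The new length is 7/28 = 0.25 times the old.
By Spearman-Brown, r_new = n r / (1 + (n − 1) r).
r_new = 0.25·0.74 / [1 + (0.25 − 1)·0.74]
r_new = 0.1850 / 0.4450 ≈ 0.4157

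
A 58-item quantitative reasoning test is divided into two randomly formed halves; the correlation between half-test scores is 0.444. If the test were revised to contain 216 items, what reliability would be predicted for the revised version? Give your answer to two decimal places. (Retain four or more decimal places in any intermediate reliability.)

0.86

First correct the split-half correlation to full-test reliability: r_full = 2 × 0.444 / (1 + 0.444) ≈ 0.6150
Then adjust to 216 items: n = 216/58 = 3.7241
r_new = n·r_full / (1 + (n − 1)·r_full) = 2.2903 / 2.6753 ≈ 0.8561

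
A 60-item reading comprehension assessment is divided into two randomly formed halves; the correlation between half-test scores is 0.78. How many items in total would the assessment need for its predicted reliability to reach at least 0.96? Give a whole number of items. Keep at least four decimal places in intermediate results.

204

r_full = 2(0.78)/(1 + 0.78) = 0.8764
Solve Spearman-Brown for n: n = 0.96(1 − 0.8764) / [0.8764(1 − 0.96)] = 3.3848
Required items = 3.3848 × 60 = 203.09, so 204 items.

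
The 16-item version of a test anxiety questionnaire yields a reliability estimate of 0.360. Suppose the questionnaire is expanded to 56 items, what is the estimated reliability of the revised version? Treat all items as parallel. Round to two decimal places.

The new length is 56/16 = 3.5 times the old.
By Spearman-Brown, r_new = n r / (1 + (n − 1) r).
r_new = 3.5·0.360 / [1 + (3.5 − 1)·0.360]
r_new = 1.2600 / 1.9000 ≈ 0.6632

0.66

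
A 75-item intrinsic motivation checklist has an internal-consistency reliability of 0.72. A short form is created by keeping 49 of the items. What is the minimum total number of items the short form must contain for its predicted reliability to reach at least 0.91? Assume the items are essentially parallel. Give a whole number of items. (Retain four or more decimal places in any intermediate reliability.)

295

First, r for the 49-item form: n = 49/75 = 0.6533, so r_49 = 0.6533·0.72/(1 + (0.6533 − 1)·0.72) = 0.6269
Length factor from the short form to reach 0.91: n' = 0.91(1 − 0.6269) / [0.6269(1 − 0.91)] ≈ 6.0176
Items = 6.0176 × 49 ≈ 294.86 → 295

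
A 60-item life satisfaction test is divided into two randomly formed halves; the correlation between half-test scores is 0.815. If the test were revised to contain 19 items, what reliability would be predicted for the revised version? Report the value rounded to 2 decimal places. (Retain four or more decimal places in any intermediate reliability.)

0.74

Spearman-Brown correction (n = 2): r_full = 2·0.815/(1 + 0.815) = 0.8981
Then adjust to 19 items: n = 19/60 = 0.3167
r_new = n·r_full / (1 + (n − 1)·r_full) = 0.2844 / 0.3863 ≈ 0.7362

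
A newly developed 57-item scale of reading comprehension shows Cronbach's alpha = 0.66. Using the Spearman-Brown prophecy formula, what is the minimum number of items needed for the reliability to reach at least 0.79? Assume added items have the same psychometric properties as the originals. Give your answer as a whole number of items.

n = 0.79(1 − 0.66) / [0.66(1 − 0.79)]
  = 0.2686 / 0.1386 = 1.9380
So the test needs 1.9380 × 57 ≈ 110.47 items; rounding up, 111.

111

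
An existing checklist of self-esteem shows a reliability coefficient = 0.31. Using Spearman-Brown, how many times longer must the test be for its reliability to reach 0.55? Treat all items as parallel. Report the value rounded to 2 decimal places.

2.72

n = 0.55(1 − 0.31) / [0.31(1 − 0.55)]
  = 0.3795 / 0.1395 = 2.7204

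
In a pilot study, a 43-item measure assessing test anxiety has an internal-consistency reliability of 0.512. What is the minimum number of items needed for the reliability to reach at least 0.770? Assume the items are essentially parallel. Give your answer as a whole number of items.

n = [0.770 × 0.488] / [0.512 × 0.230]
  = 0.375760 / 0.117760 = 3.1909
3.1909 × 43 = 137.21 → 138 items

138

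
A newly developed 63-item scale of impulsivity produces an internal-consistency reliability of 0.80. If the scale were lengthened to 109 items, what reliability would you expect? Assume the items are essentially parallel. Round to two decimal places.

Length ratio n = 109/63 = 1.7302
Apply the Spearman-Brown prophecy formula, r' = nr / [1 + (n − 1)r]:
r_new = 1.7302·0.80 / [1 + (1.7302 − 1)·0.80]
r_new = 1.3842 / 1.5842 ≈ 0.8738

0.87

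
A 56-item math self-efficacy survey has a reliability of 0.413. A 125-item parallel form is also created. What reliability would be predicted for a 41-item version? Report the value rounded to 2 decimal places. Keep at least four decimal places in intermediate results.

The 125-item form is not needed; work directly from the 56-item form with n = 41/56 = 0.7321.
r_{41} = n·r / (1 + (n − 1)·r) = 0.3024 / 0.8894 ≈ 0.3400

0.34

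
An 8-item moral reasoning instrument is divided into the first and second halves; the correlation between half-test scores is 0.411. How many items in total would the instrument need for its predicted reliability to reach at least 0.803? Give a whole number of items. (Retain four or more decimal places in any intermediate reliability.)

r_full = 2(0.411)/(1 + 0.411) = 0.5826
n = r_tgt(1 − r_full) / [r_full(1 − r_tgt)] = 0.803 × 0.4174 / (0.5826 × 0.197) ≈ 2.9203
Required items = 2.9203 × 8 = 23.36, so 24 items.

24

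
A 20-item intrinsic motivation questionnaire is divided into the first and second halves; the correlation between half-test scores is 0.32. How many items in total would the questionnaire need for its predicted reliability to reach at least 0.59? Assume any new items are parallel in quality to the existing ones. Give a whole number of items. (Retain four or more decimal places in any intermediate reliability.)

31

r_full = 2(0.32)/(1 + 0.32) = 0.4848
Solve Spearman-Brown for n: n = 0.59(1 − 0.4848) / [0.4848(1 − 0.59)] = 1.5293
Required items = 1.5293 × 20 = 30.59, so 31 items.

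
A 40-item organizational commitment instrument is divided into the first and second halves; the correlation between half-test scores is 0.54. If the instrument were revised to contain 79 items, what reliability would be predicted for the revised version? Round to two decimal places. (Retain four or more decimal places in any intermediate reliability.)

First correct the split-half correlation to full-test reliability: r_full = 2 × 0.54 / (1 + 0.54) ≈ 0.7013
Length factor from 40 to 79 items: n = 79/40 = 1.9750
r_new = n·r_full / (1 + (n − 1)·r_full) = 1.3851 / 1.6838 ≈ 0.8226

0.82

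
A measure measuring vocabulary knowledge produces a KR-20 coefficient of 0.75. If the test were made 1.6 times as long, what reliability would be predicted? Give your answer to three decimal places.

0.828

r_new = 1.6·0.75 / [1 + (1.6 − 1)·0.75]
     = 1.2000 / 1.4500 = 0.8276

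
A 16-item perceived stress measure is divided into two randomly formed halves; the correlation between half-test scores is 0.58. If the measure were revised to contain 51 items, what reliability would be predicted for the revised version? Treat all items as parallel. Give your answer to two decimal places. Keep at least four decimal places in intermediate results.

0.90

Full-test reliability from the split-half r: r_full = 2(0.58)/(1 + 0.58) = 0.7342
Then adjust to 51 items: n = 51/16 = 3.1875
r_new = n·r_full / (1 + (n − 1)·r_full) = 2.3403 / 2.6061 ≈ 0.8980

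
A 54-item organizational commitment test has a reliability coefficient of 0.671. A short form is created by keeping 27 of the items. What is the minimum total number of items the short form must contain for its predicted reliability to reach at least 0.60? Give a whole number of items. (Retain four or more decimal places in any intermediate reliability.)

First, r for the 27-item form: n = 27/54 = 0.5000, so r_27 = 0.5000·0.671/(1 + (0.5000 − 1)·0.671) = 0.5049
Then solve for n' with r_old = 0.5049, r_target = 0.60: n' = 0.60(1 − 0.5049)/[0.5049(1 − 0.60)] = 1.4709
Total items = 1.4709 × 27 = 39.71, rounded up to 40.

40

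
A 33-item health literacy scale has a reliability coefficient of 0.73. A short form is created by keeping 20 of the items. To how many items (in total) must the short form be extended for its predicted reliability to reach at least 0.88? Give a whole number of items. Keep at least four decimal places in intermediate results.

First, r for the 20-item form: n = 20/33 = 0.6061, so r_20 = 0.6061·0.73/(1 + (0.6061 − 1)·0.73) = 0.6210
Length factor from the short form to reach 0.88: n' = 0.88(1 − 0.6210) / [0.6210(1 − 0.88)] ≈ 4.4756
Total items = 4.4756 × 20 = 89.51, rounded up to 90.

90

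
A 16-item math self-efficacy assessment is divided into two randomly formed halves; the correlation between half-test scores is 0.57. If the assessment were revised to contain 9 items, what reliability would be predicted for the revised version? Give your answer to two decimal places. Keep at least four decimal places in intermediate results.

0.60

Full-test reliability from the split-half r: r_full = 2(0.57)/(1 + 0.57) = 0.7261
Length factor from 16 to 9 items: n = 9/16 = 0.5625
r_new = n·r_full / (1 + (n − 1)·r_full) = 0.4084 / 0.6823 ≈ 0.5986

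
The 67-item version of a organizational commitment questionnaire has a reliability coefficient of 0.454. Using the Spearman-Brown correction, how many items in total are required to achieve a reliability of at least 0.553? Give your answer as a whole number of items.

Spearman-Brown solved for the length factor n:
n = r_target (1 − r_old) / [ r_old (1 − r_target) ]
n = 0.553 × (1 − 0.454) / [ 0.454 × (1 − 0.553) ]
  = 0.301938 / 0.202938 = 1.4878
So the test needs 1.4878 × 67 ≈ 99.68 items; rounding up, 100.

100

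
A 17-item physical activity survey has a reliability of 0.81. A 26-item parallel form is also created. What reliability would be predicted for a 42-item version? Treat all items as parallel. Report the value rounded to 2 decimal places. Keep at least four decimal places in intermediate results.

Only the ratio of lengths matters: n = 42/17 = 2.4706
r_{42} = n·r / (1 + (n − 1)·r) = 2.0012 / 2.1912 ≈ 0.9133

0.91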